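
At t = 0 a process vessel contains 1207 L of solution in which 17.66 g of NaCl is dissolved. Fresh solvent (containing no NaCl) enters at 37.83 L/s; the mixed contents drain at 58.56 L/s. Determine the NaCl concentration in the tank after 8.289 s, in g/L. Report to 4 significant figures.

0.01106 g/L

Let m(t) be the amount of NaCl. Volume: V(t) = V₀ + (Q_in − Q_out) t = 1207 − 20.7300 t; V(8.289) = 1035.17 L.
Solute balance: dm/dt = 0 − Q_out C = −Q_out m/V(t).
dm/m = −Q_out dt/(V₀ − 20.7300 t); integrating gives ln(m/m₀) = −(Q_out/(Q_in−Q_out)) ln(V/V₀).
m = m₀ (V₀/V)^(Q_out/(Q_in−Q_out)) = 17.66 × (1207/1035.17)^(-2.82489) = 11.4441 g.
C = m/V = 11.4441/1035.17 = 0.0110553 g/L.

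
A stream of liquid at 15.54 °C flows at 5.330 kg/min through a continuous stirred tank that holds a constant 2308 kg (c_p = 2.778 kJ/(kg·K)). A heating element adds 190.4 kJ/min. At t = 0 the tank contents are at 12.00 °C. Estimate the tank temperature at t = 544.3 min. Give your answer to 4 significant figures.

M c_p dT/dt = ṁ c_p (T_in − T) + Q̇.
Rearrange: dT/dt = (T_ss − T)/τ with τ = M/ṁ = 433.021 min and T_ss = T_in + Q̇/(ṁ c_p) = 28.3990 °C.
T approaches T_ss exponentially: T(t) = T_ss + (T₀ − T_ss) e^(−t/τ).
T(544.3) = 28.3990 + (-16.3990)·e^(−544.3/433.021) = 28.3990 + (-16.3990)·0.284511 = 23.7333 °C.

23.73 °C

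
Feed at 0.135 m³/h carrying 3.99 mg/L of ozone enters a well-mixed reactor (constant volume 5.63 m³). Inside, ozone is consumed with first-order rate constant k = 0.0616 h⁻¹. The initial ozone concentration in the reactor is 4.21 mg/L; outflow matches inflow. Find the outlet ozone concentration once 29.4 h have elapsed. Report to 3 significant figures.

V dC/dt = Q(C_in − C) − k V C.
This is linear with rate a = Q/V + k = 0.085579 h⁻¹.
C_ss = Q C_in/(Q + kV) = 1.1180 mg/L; C(t) = C_ss + (C₀ − C_ss) e^(−a t).
C(29.4) = 1.1180 + (3.0920)·e^(−0.085579·29.4) = 1.1180 + (3.0920)·0.080781 = 1.3678 mg/L.

1.37 mg/L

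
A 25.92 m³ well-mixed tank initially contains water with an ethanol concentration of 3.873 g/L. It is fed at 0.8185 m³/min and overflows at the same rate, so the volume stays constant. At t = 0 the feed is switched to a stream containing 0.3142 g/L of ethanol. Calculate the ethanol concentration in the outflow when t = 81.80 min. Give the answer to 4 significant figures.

0.5830 g/L

Accumulation = in − out for the solute gives V dC/dt = Q(C_in − C).
Time constant τ = V/Q = 25.92/0.8185 = 31.6677 min.
Integrating: C(t) = C_in + (C₀ − C_in) e^(−t/τ).
C(81.80) = 0.3142 + (3.873 − 0.3142)·e^(−81.80/31.6677) = 0.3142 + (3.55880)·0.0755414 = 0.583037 g/L.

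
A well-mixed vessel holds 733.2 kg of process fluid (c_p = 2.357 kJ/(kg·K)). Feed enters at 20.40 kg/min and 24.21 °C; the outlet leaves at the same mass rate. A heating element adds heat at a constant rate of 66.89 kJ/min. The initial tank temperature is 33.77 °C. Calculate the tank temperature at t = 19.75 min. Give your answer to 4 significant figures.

30.32 °C

M c_p dT/dt = ṁ c_p (T_in − T) + Q̇.
Rearrange: dT/dt = (T_ss − T)/τ with τ = M/ṁ = 35.9412 min and T_ss = T_in + Q̇/(ṁ c_p) = 25.6011 °C.
Integrating: T(t) = T_ss + (T₀ − T_ss) e^(−t/τ).
T(19.75) = 25.6011 + (8.16886)·e^(−19.75/35.9412) = 25.6011 + (8.16886)·0.577233 = 30.3165 °C.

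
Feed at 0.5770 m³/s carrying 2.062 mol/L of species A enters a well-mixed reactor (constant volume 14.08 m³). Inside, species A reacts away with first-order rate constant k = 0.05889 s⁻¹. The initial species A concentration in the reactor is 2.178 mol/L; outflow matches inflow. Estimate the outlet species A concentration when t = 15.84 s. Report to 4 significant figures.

Accumulation = in − out − consumed: V dC/dt = Q C_in − Q C − k V C.
This is linear with rate a = Q/V + k = 0.0998701 s⁻¹.
C_ss = Q C_in/(Q + kV) = 0.846109 mol/L; C(t) = C_ss + (C₀ − C_ss) e^(−a t).
C(15.84) = 0.846109 + (1.33189)·e^(−0.0998701·15.84) = 0.846109 + (1.33189)·0.205575 = 1.11991 mol/L.

1.120 mol/L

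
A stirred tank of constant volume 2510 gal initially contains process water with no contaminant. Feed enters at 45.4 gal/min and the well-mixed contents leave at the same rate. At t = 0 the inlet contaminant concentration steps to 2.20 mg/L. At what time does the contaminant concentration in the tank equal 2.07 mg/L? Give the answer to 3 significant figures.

Transient balance on the dissolved component: V dC/dt = Q(C_in − C), so τ = V/Q = 55.286 min.
C(t) = C_in + (C₀ − C_in) e^(−t/τ). Set C = 2.07 and solve for t:
e^(−t/τ) = (C − C_in)/(C₀ − C_in) = (2.07 − 2.20)/(0 − 2.20) = 0.059091
t = −τ ln(…) = 55.286 × 2.8287 = 156.39 min.

156 min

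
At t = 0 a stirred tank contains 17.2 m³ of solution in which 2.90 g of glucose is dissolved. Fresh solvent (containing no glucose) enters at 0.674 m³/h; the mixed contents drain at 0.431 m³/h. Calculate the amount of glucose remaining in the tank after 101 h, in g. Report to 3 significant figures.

0.602 g

Let m(t) be the amount of glucose. Volume: V(t) = V₀ + (Q_in − Q_out) t = 17.2 + 0.24300 t; V(101) = 41.743 m³.
No glucose enters, so dm/dt = −Q_out · (m/V).
Separate: dm/m = −Q_out dt/V(t) ⇒ ln(m/m₀) = −(Q_out/(Q_in−Q_out)) ln(V/V₀).
m = m₀ (V₀/V)^(Q_out/(Q_in−Q_out)) = 2.90 × (17.2/41.743)^(1.7737) = 0.60178 g.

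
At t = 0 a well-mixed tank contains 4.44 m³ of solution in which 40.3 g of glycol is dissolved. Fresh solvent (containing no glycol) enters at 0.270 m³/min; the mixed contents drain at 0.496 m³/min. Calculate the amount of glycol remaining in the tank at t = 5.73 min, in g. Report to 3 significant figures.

Let m(t) be the amount of glycol. Volume: V(t) = V₀ + (Q_in − Q_out) t = 4.44 − 0.22600 t; V(5.73) = 3.1450 m³.
Species balance (pure solvent in): dm/dt = −Q_out · m/V(t).
Separate: dm/m = −Q_out dt/V(t) ⇒ ln(m/m₀) = −(Q_out/(Q_in−Q_out)) ln(V/V₀).
m = m₀ (V₀/V)^(Q_out/(Q_in−Q_out)) = 40.3 × (4.44/3.1450)^(-2.1947) = 18.907 g.

18.9 g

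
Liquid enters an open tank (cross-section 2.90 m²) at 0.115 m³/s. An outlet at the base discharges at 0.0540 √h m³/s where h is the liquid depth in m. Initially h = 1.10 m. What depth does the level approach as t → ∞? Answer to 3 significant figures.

Mass balance (ρ constant): A dh/dt = Q_in − 0.0540 √h. At steady state dh/dt = 0:
Q_in = 0.0540 √h_ss ⇒ √h_ss = 0.115/0.0540 = 2.1296.
h_ss = 2.1296² = 4.5353 m. (Since h₀ = 1.10 m < h_ss, the level will rise toward this value.)

4.54 m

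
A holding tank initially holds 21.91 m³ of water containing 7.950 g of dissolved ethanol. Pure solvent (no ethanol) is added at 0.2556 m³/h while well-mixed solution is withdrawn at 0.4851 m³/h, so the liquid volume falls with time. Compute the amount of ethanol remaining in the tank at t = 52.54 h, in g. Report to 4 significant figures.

1.468 g

Total volume: dV/dt = Q_in − Q_out = -0.229500 m³/h, so V(t) = 21.91 − 0.229500 t and V(52.54) = 9.85207 m³.
No ethanol enters, so dm/dt = −Q_out · (m/V).
Separate: dm/m = −Q_out dt/V(t) ⇒ ln(m/m₀) = −(Q_out/(Q_in−Q_out)) ln(V/V₀).
m = m₀ (V₀/V)^(Q_out/(Q_in−Q_out)) = 7.950 × (21.91/9.85207)^(-2.11373) = 1.46778 g.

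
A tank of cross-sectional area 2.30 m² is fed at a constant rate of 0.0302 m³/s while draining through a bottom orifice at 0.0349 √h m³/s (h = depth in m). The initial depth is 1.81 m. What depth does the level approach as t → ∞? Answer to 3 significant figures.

Level balance: A dh/dt = 0.0302 − 0.0349 √h. Setting dh/dt = 0:
Q_in = 0.0349 √h_ss ⇒ √h_ss = 0.0302/0.0349 = 0.86533.
h_ss = 0.86533² = 0.74880 m. (Since h₀ = 1.81 m > h_ss, the level will fall toward this value.)

0.749 m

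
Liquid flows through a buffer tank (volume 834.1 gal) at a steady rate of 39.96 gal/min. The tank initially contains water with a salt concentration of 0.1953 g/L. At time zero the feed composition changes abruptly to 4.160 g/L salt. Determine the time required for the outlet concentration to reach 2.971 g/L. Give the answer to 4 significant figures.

Transient balance on the dissolved component: V dC/dt = Q(C_in − C), so τ = V/Q = 20.8734 min.
C(t) = C_in + (C₀ − C_in) e^(−t/τ). Set C = 2.971 and solve for t:
e^(−t/τ) = (C − C_in)/(C₀ − C_in) = (2.971 − 4.160)/(0.1953 − 4.160) = 0.299897
t = −τ ln(…) = 20.8734 × 1.20432 = 25.1382 min.

25.14 min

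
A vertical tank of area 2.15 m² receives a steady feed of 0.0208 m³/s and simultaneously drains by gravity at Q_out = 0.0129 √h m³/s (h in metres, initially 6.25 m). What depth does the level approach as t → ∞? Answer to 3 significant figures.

A dh/dt = Q_in − 0.0129 √h. Steady state requires inflow = outflow:
Q_in = 0.0129 √h_ss ⇒ √h_ss = 0.0208/0.0129 = 1.6124.
h_ss = 1.6124² = 2.5998 m. (Since h₀ = 6.25 m > h_ss, the level will fall toward this value.)

2.60 m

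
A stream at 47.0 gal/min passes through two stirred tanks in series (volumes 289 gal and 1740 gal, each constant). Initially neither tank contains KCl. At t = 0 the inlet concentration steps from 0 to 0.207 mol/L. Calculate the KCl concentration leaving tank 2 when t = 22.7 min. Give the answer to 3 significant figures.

0.0736 mol/L

Species balance on tank i: dCᵢ/dt = (Cᵢ₋₁ − Cᵢ)/τᵢ with τᵢ = Vᵢ/Q.
τ₁ = 289/47.0 = 6.1489 min; τ₂ = 1740/47.0 = 37.021 min.
Tank 1: C₁ = C_in(1 − e^(−t/τ₁)). Tank 2 (τ₁ ≠ τ₂): C₂ = C_in[1 − (τ₁ e^(−t/τ₁) − τ₂ e^(−t/τ₂))/(τ₁ − τ₂)].
At t = 22.7: e^(−t/τ₁) = 0.024930, e^(−t/τ₂) = 0.54164.
C₂ = 0.207·[1 − (6.1489·0.024930 − 37.021·0.54164)/(-30.872)] = 0.207·0.35545 = 0.073578 mol/L.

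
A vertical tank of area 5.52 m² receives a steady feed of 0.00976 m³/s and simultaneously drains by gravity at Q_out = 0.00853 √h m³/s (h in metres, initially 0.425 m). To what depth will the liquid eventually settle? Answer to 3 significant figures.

1.31 m

Level balance: A dh/dt = 0.00976 − 0.00853 √h. Setting dh/dt = 0:
Q_in = 0.00853 √h_ss ⇒ √h_ss = 0.00976/0.00853 = 1.1442.
h_ss = 1.1442² = 1.3092 m. (Since h₀ = 0.425 m < h_ss, the level will rise toward this value.)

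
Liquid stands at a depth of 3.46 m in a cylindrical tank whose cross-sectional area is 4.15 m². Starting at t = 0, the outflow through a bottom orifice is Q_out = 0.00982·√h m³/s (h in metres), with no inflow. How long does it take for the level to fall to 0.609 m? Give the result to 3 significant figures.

913 s

A dh/dt = −Q_out = −0.00982 √h.
This is separable: 2 d(√h)/dt = −0.00982/A, so √h = √h₀ − (0.00982/(2A)) t.
t = 2A(√h₀ − √h)/0.00982 = 2·4.15·(√3.46 − √0.609)/0.00982
  = 8.3000 × (1.8601 − 0.78038) / 0.00982 = 912.60 s.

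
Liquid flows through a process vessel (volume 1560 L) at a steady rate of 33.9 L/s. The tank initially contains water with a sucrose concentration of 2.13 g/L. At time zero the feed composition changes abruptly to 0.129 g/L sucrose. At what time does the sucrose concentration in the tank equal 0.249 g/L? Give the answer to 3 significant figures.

129 s

Species balance: V dC/dt = Q(C_in − C) ⇒ τ = V/Q = 46.018 s.
C(t) = C_in + (C₀ − C_in) e^(−t/τ). Set C = 0.249 and solve for t:
e^(−t/τ) = (C − C_in)/(C₀ − C_in) = (0.249 − 0.129)/(2.13 − 0.129) = 0.059970
t = −τ ln(…) = 46.018 × 2.8139 = 129.49 s.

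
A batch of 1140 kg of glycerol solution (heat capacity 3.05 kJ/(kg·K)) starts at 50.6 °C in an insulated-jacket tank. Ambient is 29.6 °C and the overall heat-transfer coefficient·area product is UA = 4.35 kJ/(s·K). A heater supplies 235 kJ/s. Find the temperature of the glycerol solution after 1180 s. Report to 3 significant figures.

Lumped-capacitance energy balance: M c_p dT/dt = UA(T_amb − T) + Q̇.
dT/dt = (T_ss − T)/τ with T_ss = T_amb + Q̇/UA = 29.6 + 235/4.35 = 83.623 °C, τ = M c_p/UA = 1140·3.05/4.35 = 799.31 s.
T approaches T_ss exponentially: T(t) = T_ss + (T₀ − T_ss) e^(−t/τ).
T(1180) = 83.623 + (-33.023)·0.22849 = 76.078 °C.

76.1 °C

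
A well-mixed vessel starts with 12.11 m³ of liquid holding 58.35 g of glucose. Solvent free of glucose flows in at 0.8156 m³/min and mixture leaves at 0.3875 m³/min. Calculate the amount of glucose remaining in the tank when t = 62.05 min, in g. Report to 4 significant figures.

20.40 g

Let m(t) be the amount of glucose. Volume: V(t) = V₀ + (Q_in − Q_out) t = 12.11 + 0.428100 t; V(62.05) = 38.6736 m³.
Solute balance: dm/dt = 0 − Q_out C = −Q_out m/V(t).
Separate: dm/m = −Q_out dt/V(t) ⇒ ln(m/m₀) = −(Q_out/(Q_in−Q_out)) ln(V/V₀).
m = m₀ (V₀/V)^(Q_out/(Q_in−Q_out)) = 58.35 × (12.11/38.6736)^(0.905162) = 20.3983 g.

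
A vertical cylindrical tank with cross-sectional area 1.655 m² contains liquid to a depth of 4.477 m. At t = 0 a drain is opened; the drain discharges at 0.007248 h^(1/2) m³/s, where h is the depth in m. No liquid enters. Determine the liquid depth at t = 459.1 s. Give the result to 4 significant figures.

1.233 m

A dh/dt = −Q_out = −0.007248 √h.
Separate and integrate: 2(√h − √h₀) = −(0.007248/A) t.
√h = √4.477 − 0.007248·459.1/(2·1.655) = 2.11589 − 1.00530 = 1.11059.
h = 1.11059² = 1.23341 m.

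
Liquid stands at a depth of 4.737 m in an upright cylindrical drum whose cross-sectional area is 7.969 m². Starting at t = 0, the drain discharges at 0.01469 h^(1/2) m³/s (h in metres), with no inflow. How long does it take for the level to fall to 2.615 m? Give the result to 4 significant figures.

With no inflow, A dh/dt = −0.01469 √h.
This is separable: 2 d(√h)/dt = −0.01469/A, so √h = √h₀ − (0.01469/(2A)) t.
t = 2A(√h₀ − √h)/0.01469 = 2·7.969·(√4.737 − √2.615)/0.01469
  = 15.9380 × (2.17647 − 1.61710) / 0.01469 = 606.890 s.

606.9 s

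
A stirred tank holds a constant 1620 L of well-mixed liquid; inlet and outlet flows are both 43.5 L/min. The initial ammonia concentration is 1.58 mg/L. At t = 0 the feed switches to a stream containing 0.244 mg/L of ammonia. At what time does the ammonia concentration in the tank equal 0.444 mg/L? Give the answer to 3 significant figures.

Unsteady species balance (constant V, well mixed): V dC/dt = Q(C_in − C), so τ = V/Q = 37.241 min.
C(t) = C_in + (C₀ − C_in) e^(−t/τ). Set C = 0.444 and solve for t:
e^(−t/τ) = (C − C_in)/(C₀ − C_in) = (0.444 − 0.244)/(1.58 − 0.244) = 0.14970
t = −τ ln(…) = 37.241 × 1.8991 = 70.726 min.

70.7 min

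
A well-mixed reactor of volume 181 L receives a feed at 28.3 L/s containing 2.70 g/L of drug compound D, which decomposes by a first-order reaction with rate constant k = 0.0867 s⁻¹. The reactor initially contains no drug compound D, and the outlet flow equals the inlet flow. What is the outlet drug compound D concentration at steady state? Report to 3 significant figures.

Species balance: V dC/dt = Q C_in − Q C − k V C.
At steady state: 0 = Q C_in − (Q + kV) C_ss, so C_ss = Q C_in/(Q + kV).
C_ss = 28.3·2.70/(28.3 + 0.0867·181) = 76.410/43.993 = 1.7369 g/L.

1.74 g/L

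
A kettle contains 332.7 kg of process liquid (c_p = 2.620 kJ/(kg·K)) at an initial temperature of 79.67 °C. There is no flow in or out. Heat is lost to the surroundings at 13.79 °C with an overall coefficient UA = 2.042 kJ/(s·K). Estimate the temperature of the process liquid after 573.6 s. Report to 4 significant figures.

30.98 °C

M c_p dT/dt = −UA(T − T_amb).
dT/dt = (T_ss − T)/τ with T_ss = T_amb = 13.7900 °C, τ = M c_p/UA = 332.7·2.620/2.042 = 426.873 s.
T approaches T_ss exponentially: T(t) = T_ss + (T₀ − T_ss) e^(−t/τ).
T(573.6) = 13.7900 + (65.8800)·0.260872 = 30.9762 °C.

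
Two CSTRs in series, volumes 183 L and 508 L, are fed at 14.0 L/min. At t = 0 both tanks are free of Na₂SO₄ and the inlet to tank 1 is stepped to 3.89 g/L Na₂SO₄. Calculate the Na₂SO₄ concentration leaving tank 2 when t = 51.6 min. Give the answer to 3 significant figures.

Time constants: τᵢ = Vᵢ/Q for each well-mixed tank.
τ₁ = 183/14.0 = 13.071 min; τ₂ = 508/14.0 = 36.286 min.
Solving the cascade with C₁(0)=C₂(0)=0 gives C₂(t) = C_in[1 − (τ₁ e^(−t/τ₁) − τ₂ e^(−t/τ₂))/(τ₁ − τ₂)].
At t = 51.6: e^(−t/τ₁) = 0.019302, e^(−t/τ₂) = 0.24122.
C₂ = 3.89·[1 − (13.071·0.019302 − 36.286·0.24122)/(-23.214)] = 3.89·0.63382 = 2.4656 g/L.

2.47 g/L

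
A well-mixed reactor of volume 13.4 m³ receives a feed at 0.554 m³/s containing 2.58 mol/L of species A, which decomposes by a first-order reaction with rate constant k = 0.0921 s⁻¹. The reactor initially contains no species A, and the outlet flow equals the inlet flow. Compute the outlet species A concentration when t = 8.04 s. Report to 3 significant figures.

Accumulation = in − out − consumed: V dC/dt = Q C_in − Q C − k V C.
dC/dt = (Q/V) C_in − (Q/V + k) C; effective rate a = Q/V + k = 0.041343 + 0.0921 = 0.13344 s⁻¹.
C_ss = Q C_in/(Q + kV) = 0.79933 mol/L; C(t) = C_ss + (C₀ − C_ss) e^(−a t).
C(8.04) = 0.79933 + (-0.79933)·e^(−0.13344·8.04) = 0.79933 + (-0.79933)·0.34202 = 0.52594 mol/L.

0.526 mol/L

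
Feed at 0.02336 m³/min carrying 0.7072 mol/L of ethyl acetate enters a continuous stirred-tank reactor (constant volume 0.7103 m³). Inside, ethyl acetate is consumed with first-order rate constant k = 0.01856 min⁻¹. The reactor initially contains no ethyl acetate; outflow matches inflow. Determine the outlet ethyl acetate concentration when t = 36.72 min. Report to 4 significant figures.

0.3837 mol/L

Accumulation = in − out − consumed: V dC/dt = Q C_in − Q C − k V C.
dC/dt = (Q/V) C_in − (Q/V + k) C; effective rate a = Q/V + k = 0.0328875 + 0.01856 = 0.0514475 min⁻¹.
C_ss = Q C_in/(Q + kV) = 0.452073 mol/L; C(t) = C_ss + (C₀ − C_ss) e^(−a t).
C(36.72) = 0.452073 + (-0.452073)·e^(−0.0514475·36.72) = 0.452073 + (-0.452073)·0.151200 = 0.383720 mol/L.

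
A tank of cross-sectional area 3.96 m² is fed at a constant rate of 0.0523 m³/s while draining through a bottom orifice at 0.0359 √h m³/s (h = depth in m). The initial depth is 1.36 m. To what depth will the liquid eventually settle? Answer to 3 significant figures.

A dh/dt = Q_in − 0.0359 √h. Steady state requires inflow = outflow:
Q_in = 0.0359 √h_ss ⇒ √h_ss = 0.0523/0.0359 = 1.4568.
h_ss = 1.4568² = 2.1223 m. (Since h₀ = 1.36 m < h_ss, the level will rise toward this value.)

2.12 m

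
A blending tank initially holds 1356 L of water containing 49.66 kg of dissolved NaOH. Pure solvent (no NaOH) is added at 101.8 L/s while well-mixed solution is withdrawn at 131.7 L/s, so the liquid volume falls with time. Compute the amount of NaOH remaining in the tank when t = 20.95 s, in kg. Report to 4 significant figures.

3.239 kg

Let m(t) be the amount of NaOH. Volume: V(t) = V₀ + (Q_in − Q_out) t = 1356 − 29.9000 t; V(20.95) = 729.595 L.
Species balance (pure solvent in): dm/dt = −Q_out · m/V(t).
dm/m = −Q_out dt/(V₀ − 29.9000 t); integrating gives ln(m/m₀) = −(Q_out/(Q_in−Q_out)) ln(V/V₀).
m = m₀ (V₀/V)^(Q_out/(Q_in−Q_out)) = 49.66 × (1356/729.595)^(-4.40468) = 3.23865 kg.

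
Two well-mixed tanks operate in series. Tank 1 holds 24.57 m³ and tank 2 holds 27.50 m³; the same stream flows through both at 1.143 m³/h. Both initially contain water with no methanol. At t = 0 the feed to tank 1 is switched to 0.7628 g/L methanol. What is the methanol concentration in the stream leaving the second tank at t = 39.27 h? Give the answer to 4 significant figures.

Species balance on tank i: dCᵢ/dt = (Cᵢ₋₁ − Cᵢ)/τᵢ with τᵢ = Vᵢ/Q.
τ₁ = 24.57/1.143 = 21.4961 h; τ₂ = 27.50/1.143 = 24.0595 h.
Solving the cascade with C₁(0)=C₂(0)=0 gives C₂(t) = C_in[1 − (τ₁ e^(−t/τ₁) − τ₂ e^(−t/τ₂))/(τ₁ − τ₂)].
At t = 39.27: e^(−t/τ₁) = 0.160920, e^(−t/τ₂) = 0.195498.
C₂ = 0.7628·[1 − (21.4961·0.160920 − 24.0595·0.195498)/(-2.56343)] = 0.7628·0.514543 = 0.392493 g/L.

0.3925 g/L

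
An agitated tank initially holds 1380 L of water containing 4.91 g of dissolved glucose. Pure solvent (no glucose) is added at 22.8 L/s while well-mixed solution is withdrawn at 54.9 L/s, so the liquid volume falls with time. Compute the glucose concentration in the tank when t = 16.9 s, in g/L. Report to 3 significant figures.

0.00250 g/L

Total volume: dV/dt = Q_in − Q_out = -32.100 L/s, so V(t) = 1380 − 32.100 t and V(16.9) = 837.51 L.
Species balance (pure solvent in): dm/dt = −Q_out · m/V(t).
dm/m = −Q_out dt/(V₀ − 32.100 t); integrating gives ln(m/m₀) = −(Q_out/(Q_in−Q_out)) ln(V/V₀).
m = m₀ (V₀/V)^(Q_out/(Q_in−Q_out)) = 4.91 × (1380/837.51)^(-1.7103) = 2.0900 g.
C = m/V = 2.0900/837.51 = 0.0024955 g/L.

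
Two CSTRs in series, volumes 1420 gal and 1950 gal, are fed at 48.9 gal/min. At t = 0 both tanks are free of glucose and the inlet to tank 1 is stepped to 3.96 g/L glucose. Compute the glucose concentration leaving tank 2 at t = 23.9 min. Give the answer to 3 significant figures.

0.617 g/L

Species balance on tank i: dCᵢ/dt = (Cᵢ₋₁ − Cᵢ)/τᵢ with τᵢ = Vᵢ/Q.
τ₁ = 1420/48.9 = 29.039 min; τ₂ = 1950/48.9 = 39.877 min.
Solving the cascade with C₁(0)=C₂(0)=0 gives C₂(t) = C_in[1 − (τ₁ e^(−t/τ₁) − τ₂ e^(−t/τ₂))/(τ₁ − τ₂)].
At t = 23.9: e^(−t/τ₁) = 0.43910, e^(−t/τ₂) = 0.54917.
C₂ = 3.96·[1 − (29.039·0.43910 − 39.877·0.54917)/(-10.838)] = 3.96·0.15590 = 0.61736 g/L.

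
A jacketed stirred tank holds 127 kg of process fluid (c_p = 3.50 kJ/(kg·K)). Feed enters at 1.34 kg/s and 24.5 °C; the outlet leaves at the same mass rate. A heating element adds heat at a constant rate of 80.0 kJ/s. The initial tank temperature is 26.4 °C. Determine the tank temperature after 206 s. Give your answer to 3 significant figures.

39.8 °C

M c_p dT/dt = ṁ c_p (T_in − T) + Q̇.
Rearrange: dT/dt = (T_ss − T)/τ with τ = M/ṁ = 94.776 s and T_ss = T_in + Q̇/(ṁ c_p) = 41.558 °C.
This is linear first-order; T(t) = T_ss + (T₀ − T_ss) e^(−t/τ).
T(206) = 41.558 + (-15.158)·e^(−206/94.776) = 41.558 + (-15.158)·0.11377 = 39.833 °C.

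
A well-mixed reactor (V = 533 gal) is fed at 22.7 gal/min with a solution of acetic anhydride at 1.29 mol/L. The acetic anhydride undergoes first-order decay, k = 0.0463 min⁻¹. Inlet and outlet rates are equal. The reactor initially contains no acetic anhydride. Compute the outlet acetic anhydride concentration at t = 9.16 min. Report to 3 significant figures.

Species balance: V dC/dt = Q C_in − Q C − k V C.
This is linear with rate a = Q/V + k = 0.088889 min⁻¹.
C_ss = Q C_in/(Q + kV) = 0.61807 mol/L; C(t) = C_ss + (C₀ − C_ss) e^(−a t).
C(9.16) = 0.61807 + (-0.61807)·e^(−0.088889·9.16) = 0.61807 + (-0.61807)·0.44298 = 0.34428 mol/L.

0.344 mol/L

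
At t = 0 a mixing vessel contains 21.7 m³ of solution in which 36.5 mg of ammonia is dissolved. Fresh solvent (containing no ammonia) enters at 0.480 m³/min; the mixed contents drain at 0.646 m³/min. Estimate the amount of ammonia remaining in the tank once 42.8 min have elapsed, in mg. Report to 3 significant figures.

Let m(t) be the amount of ammonia. Volume: V(t) = V₀ + (Q_in − Q_out) t = 21.7 − 0.16600 t; V(42.8) = 14.595 m³.
Species balance (pure solvent in): dm/dt = −Q_out · m/V(t).
dm/m = −Q_out dt/(V₀ − 0.16600 t); integrating gives ln(m/m₀) = −(Q_out/(Q_in−Q_out)) ln(V/V₀).
m = m₀ (V₀/V)^(Q_out/(Q_in−Q_out)) = 36.5 × (21.7/14.595)^(-3.8916) = 7.7978 mg.

7.80 mg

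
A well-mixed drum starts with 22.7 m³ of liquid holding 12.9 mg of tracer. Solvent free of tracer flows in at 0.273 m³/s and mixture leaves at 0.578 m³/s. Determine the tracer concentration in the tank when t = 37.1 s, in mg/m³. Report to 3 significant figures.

0.306 mg/m³

Let m(t) be the amount of tracer. Volume: V(t) = V₀ + (Q_in − Q_out) t = 22.7 − 0.30500 t; V(37.1) = 11.385 m³.
Species balance (pure solvent in): dm/dt = −Q_out · m/V(t).
dm/m = −Q_out dt/(V₀ − 0.30500 t); integrating gives ln(m/m₀) = −(Q_out/(Q_in−Q_out)) ln(V/V₀).
m = m₀ (V₀/V)^(Q_out/(Q_in−Q_out)) = 12.9 × (22.7/11.385)^(-1.8951) = 3.4883 mg.
C = m/V = 3.4883/11.385 = 0.30641 mg/m³.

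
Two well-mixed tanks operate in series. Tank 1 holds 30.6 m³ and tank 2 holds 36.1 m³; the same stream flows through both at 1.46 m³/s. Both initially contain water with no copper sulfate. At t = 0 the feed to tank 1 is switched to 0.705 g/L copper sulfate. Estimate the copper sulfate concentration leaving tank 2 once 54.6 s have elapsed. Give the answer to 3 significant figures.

Species balance on tank i: dCᵢ/dt = (Cᵢ₋₁ − Cᵢ)/τᵢ with τᵢ = Vᵢ/Q.
τ₁ = 30.6/1.46 = 20.959 s; τ₂ = 36.1/1.46 = 24.726 s.
Tank 1: C₁ = C_in(1 − e^(−t/τ₁)). Tank 2 (τ₁ ≠ τ₂): C₂ = C_in[1 − (τ₁ e^(−t/τ₁) − τ₂ e^(−t/τ₂))/(τ₁ − τ₂)].
At t = 54.6: e^(−t/τ₁) = 0.073896, e^(−t/τ₂) = 0.10990.
C₂ = 0.705·[1 − (20.959·0.073896 − 24.726·0.10990)/(-3.7671)] = 0.705·0.68980 = 0.48631 g/L.

0.486 g/L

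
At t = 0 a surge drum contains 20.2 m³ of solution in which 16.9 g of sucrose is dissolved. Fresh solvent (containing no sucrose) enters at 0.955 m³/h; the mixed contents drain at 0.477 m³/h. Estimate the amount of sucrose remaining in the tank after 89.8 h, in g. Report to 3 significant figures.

Total volume: dV/dt = Q_in − Q_out = 0.47800 m³/h, so V(t) = 20.2 + 0.47800 t and V(89.8) = 63.124 m³.
Solute balance: dm/dt = 0 − Q_out C = −Q_out m/V(t).
dm/m = −Q_out dt/(V₀ + 0.47800 t); integrating gives ln(m/m₀) = −(Q_out/(Q_in−Q_out)) ln(V/V₀).
m = m₀ (V₀/V)^(Q_out/(Q_in−Q_out)) = 16.9 × (20.2/63.124)^(0.99791) = 5.4210 g.

5.42 g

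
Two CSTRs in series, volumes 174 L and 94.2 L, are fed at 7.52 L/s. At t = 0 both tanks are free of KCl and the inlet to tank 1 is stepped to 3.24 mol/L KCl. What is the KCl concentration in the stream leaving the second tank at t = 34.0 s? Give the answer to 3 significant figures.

Species balance on tank i: dCᵢ/dt = (Cᵢ₋₁ − Cᵢ)/τᵢ with τᵢ = Vᵢ/Q.
τ₁ = 174/7.52 = 23.138 s; τ₂ = 94.2/7.52 = 12.527 s.
Solving the cascade with C₁(0)=C₂(0)=0 gives C₂(t) = C_in[1 − (τ₁ e^(−t/τ₁) − τ₂ e^(−t/τ₂))/(τ₁ − τ₂)].
At t = 34.0: e^(−t/τ₁) = 0.23006, e^(−t/τ₂) = 0.066256.
C₂ = 3.24·[1 − (23.138·0.23006 − 12.527·0.066256)/(10.612)] = 3.24·0.57658 = 1.8681 mol/L.

1.87 mol/L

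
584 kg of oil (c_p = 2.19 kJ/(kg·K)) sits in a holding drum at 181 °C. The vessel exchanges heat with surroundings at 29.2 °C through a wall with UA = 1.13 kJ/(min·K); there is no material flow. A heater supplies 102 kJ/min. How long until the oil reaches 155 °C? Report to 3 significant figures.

Lumped-capacitance energy balance: M c_p dT/dt = UA(T_amb − T) + Q̇.
τ = M c_p/UA = 1131.8 min; T_ss = T_amb + Q̇/UA = 29.2 + 102/1.13 = 119.47 °C.
T(t) = T_ss + (T₀ − T_ss)e^(−t/τ); set T = 155:
t = −τ ln[(T − T_ss)/(T₀ − T_ss)] = −1131.8 · ln(0.57747) = 621.48 min.

621 min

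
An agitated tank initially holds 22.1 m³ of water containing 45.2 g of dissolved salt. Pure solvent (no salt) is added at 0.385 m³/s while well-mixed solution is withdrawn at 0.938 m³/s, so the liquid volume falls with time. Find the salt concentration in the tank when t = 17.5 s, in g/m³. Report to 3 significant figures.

Total volume: dV/dt = Q_in − Q_out = -0.55300 m³/s, so V(t) = 22.1 − 0.55300 t and V(17.5) = 12.423 m³.
No salt enters, so dm/dt = −Q_out · (m/V).
dm/m = −Q_out dt/(V₀ − 0.55300 t); integrating gives ln(m/m₀) = −(Q_out/(Q_in−Q_out)) ln(V/V₀).
m = m₀ (V₀/V)^(Q_out/(Q_in−Q_out)) = 45.2 × (22.1/12.423)^(-1.6962) = 17.013 g.
C = m/V = 17.013/12.423 = 1.3695 g/m³.

1.37 g/m³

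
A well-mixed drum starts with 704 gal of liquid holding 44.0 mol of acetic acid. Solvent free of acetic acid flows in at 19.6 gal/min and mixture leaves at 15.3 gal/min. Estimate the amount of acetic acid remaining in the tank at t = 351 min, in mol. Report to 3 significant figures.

0.747 mol

Total volume: dV/dt = Q_in − Q_out = 4.3000 gal/min, so V(t) = 704 + 4.3000 t and V(351) = 2213.3 gal.
Species balance (pure solvent in): dm/dt = −Q_out · m/V(t).
Separate: dm/m = −Q_out dt/V(t) ⇒ ln(m/m₀) = −(Q_out/(Q_in−Q_out)) ln(V/V₀).
m = m₀ (V₀/V)^(Q_out/(Q_in−Q_out)) = 44.0 × (704/2213.3)^(3.5581) = 0.74713 mol.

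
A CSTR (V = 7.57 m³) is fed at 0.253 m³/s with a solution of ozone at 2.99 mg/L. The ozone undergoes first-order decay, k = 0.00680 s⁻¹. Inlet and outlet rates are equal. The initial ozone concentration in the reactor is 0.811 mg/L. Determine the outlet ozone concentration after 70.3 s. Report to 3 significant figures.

2.39 mg/L

Species balance: V dC/dt = Q C_in − Q C − k V C.
dC/dt = (Q/V) C_in − (Q/V + k) C; effective rate a = Q/V + k = 0.033421 + 0.00680 = 0.040221 s⁻¹.
C_ss = Q C_in/(Q + kV) = 2.4845 mg/L; C(t) = C_ss + (C₀ − C_ss) e^(−a t).
C(70.3) = 2.4845 + (-1.6735)·e^(−0.040221·70.3) = 2.4845 + (-1.6735)·0.059157 = 2.3855 mg/L.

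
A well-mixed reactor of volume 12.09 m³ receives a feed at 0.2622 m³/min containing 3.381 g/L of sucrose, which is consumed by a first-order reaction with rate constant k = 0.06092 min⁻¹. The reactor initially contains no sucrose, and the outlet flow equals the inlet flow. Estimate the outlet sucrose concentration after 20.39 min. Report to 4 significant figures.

0.7229 g/L

Accumulation = in − out − consumed: V dC/dt = Q C_in − Q C − k V C.
dC/dt = (Q/V) C_in − (Q/V + k) C; effective rate a = Q/V + k = 0.0216873 + 0.06092 = 0.0826073 min⁻¹.
C_ss = Q C_in/(Q + kV) = 0.887632 g/L; C(t) = C_ss + (C₀ − C_ss) e^(−a t).
C(20.39) = 0.887632 + (-0.887632)·e^(−0.0826073·20.39) = 0.887632 + (-0.887632)·0.185562 = 0.722921 g/L.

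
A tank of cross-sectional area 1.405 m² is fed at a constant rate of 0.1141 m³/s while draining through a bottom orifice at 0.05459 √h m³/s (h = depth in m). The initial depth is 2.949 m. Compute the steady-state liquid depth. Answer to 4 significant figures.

Unsteady balance on liquid volume: A dh/dt = Q_in − 0.05459 √h. At steady state dh/dt = 0:
Q_in = 0.05459 √h_ss ⇒ √h_ss = 0.1141/0.05459 = 2.09013.
h_ss = 2.09013² = 4.36863 m. (Since h₀ = 2.949 m < h_ss, the level will rise toward this value.)

4.369 m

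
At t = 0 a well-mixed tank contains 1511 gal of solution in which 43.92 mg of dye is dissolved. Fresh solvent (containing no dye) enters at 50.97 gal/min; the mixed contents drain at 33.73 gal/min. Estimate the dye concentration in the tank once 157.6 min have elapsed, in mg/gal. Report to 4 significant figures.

0.001387 mg/gal

Let m(t) be the amount of dye. Volume: V(t) = V₀ + (Q_in − Q_out) t = 1511 + 17.2400 t; V(157.6) = 4228.02 gal.
Species balance (pure solvent in): dm/dt = −Q_out · m/V(t).
dm/m = −Q_out dt/(V₀ + 17.2400 t); integrating gives ln(m/m₀) = −(Q_out/(Q_in−Q_out)) ln(V/V₀).
m = m₀ (V₀/V)^(Q_out/(Q_in−Q_out)) = 43.92 × (1511/4228.02)^(1.95650) = 5.86620 mg.
C = m/V = 5.86620/4228.02 = 0.00138746 mg/gal.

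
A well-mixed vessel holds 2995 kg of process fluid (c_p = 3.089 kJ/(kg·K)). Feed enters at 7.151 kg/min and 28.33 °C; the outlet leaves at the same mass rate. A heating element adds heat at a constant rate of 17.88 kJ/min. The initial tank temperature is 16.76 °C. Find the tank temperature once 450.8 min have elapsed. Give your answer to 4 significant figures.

24.92 °C

M c_p dT/dt = ṁ c_p (T_in − T) + Q̇.
τ = M/ṁ = 418.823 min; T_ss = T_in + Q̇/(ṁ c_p) = 28.33 + 17.88/(7.151·3.089) = 29.1394 °C.
This is linear first-order; T(t) = T_ss + (T₀ − T_ss) e^(−t/τ).
T(450.8) = 29.1394 + (-12.3794)·e^(−450.8/418.823) = 29.1394 + (-12.3794)·0.340837 = 24.9201 °C.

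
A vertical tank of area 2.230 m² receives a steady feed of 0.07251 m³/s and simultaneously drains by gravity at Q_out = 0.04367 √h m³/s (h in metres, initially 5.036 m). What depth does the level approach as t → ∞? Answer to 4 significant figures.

Unsteady balance on liquid volume: A dh/dt = Q_in − 0.04367 √h. At steady state dh/dt = 0:
Q_in = 0.04367 √h_ss ⇒ √h_ss = 0.07251/0.04367 = 1.66041.
h_ss = 1.66041² = 2.75695 m. (Since h₀ = 5.036 m > h_ss, the level will fall toward this value.)

2.757 m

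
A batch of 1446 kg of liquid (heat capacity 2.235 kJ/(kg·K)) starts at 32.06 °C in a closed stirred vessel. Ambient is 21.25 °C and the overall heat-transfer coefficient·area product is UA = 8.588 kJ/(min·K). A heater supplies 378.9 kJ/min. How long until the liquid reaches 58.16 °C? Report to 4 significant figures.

Lumped-capacitance energy balance: M c_p dT/dt = UA(T_amb − T) + Q̇.
τ = M c_p/UA = 376.317 min; T_ss = T_amb + Q̇/UA = 21.25 + 378.9/8.588 = 65.3697 °C.
T(t) = T_ss + (T₀ − T_ss)e^(−t/τ); set T = 58.16:
t = −τ ln[(T − T_ss)/(T₀ − T_ss)] = −376.317 · ln(0.216445) = 575.923 min.

575.9 min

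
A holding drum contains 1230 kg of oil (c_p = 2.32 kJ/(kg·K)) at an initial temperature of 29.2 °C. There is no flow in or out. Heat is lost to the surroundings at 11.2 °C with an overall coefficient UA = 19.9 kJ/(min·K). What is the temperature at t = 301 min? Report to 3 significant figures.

Lumped-capacitance energy balance: M c_p dT/dt = UA(T_amb − T).
dT/dt = (T_ss − T)/τ with T_ss = T_amb = 11.200 °C, τ = M c_p/UA = 1230·2.32/19.9 = 143.40 min.
This is linear first-order; T(t) = T_ss + (T₀ − T_ss) e^(−t/τ).
T(301) = 11.200 + (18.000)·0.12257 = 13.406 °C.

13.4 °C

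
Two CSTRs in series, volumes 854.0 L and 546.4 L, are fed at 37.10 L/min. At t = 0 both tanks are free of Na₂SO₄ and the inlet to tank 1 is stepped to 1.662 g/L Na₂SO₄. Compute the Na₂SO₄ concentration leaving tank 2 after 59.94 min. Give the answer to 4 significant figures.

1.371 g/L

Species balance on tank i: dCᵢ/dt = (Cᵢ₋₁ − Cᵢ)/τᵢ with τᵢ = Vᵢ/Q.
τ₁ = 854.0/37.10 = 23.0189 min; τ₂ = 546.4/37.10 = 14.7278 min.
Solving the cascade with C₁(0)=C₂(0)=0 gives C₂(t) = C_in[1 − (τ₁ e^(−t/τ₁) − τ₂ e^(−t/τ₂))/(τ₁ − τ₂)].
At t = 59.94: e^(−t/τ₁) = 0.0739807, e^(−t/τ₂) = 0.0170797.
C₂ = 1.662·[1 − (23.0189·0.0739807 − 14.7278·0.0170797)/(8.29111)] = 1.662·0.824944 = 1.37106 g/L.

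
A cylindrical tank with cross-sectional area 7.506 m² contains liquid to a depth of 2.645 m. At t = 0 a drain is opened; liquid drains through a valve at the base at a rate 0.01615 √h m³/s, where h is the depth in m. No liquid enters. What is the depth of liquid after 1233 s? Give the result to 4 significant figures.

0.08993 m

Volume balance on the tank: A dh/dt = −0.01615 √h.
∫ h^(−1/2) dh = −(0.01615/A) ∫ dt, giving 2√h = 2√h₀ − (0.01615/A) t.
√h = √2.645 − 0.01615·1233/(2·7.506) = 1.62635 − 1.32647 = 0.299877.
h = 0.299877² = 0.0899261 m.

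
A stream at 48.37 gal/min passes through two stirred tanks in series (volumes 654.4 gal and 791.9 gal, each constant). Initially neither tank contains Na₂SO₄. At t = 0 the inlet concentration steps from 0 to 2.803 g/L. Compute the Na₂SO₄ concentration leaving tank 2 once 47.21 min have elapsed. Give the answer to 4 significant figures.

Time constants: τᵢ = Vᵢ/Q for each well-mixed tank.
τ₁ = 654.4/48.37 = 13.5290 min; τ₂ = 791.9/48.37 = 16.3717 min.
Solving the cascade with C₁(0)=C₂(0)=0 gives C₂(t) = C_in[1 − (τ₁ e^(−t/τ₁) − τ₂ e^(−t/τ₂))/(τ₁ − τ₂)].
At t = 47.21: e^(−t/τ₁) = 0.0305152, e^(−t/τ₂) = 0.0559313.
C₂ = 2.803·[1 − (13.5290·0.0305152 − 16.3717·0.0559313)/(-2.84267)] = 2.803·0.823107 = 2.30717 g/L.

2.307 g/L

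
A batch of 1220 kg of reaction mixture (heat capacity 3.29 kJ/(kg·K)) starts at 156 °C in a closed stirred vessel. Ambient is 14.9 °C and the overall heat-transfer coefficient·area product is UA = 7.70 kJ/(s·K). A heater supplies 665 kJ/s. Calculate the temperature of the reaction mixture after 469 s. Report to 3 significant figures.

M c_p dT/dt = −UA(T − T_amb) + Q̇.
dT/dt = (T_ss − T)/τ with T_ss = T_amb + Q̇/UA = 14.9 + 665/7.70 = 101.26 °C, τ = M c_p/UA = 1220·3.29/7.70 = 521.27 s.
This is linear first-order; T(t) = T_ss + (T₀ − T_ss) e^(−t/τ).
T(469) = 101.26 + (54.736)·0.40668 = 123.52 °C.

124 °C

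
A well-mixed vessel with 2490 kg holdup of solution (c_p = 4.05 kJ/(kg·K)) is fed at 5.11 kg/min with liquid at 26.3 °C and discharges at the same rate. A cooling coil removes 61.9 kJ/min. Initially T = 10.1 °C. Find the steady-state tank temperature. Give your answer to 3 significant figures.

Energy balance: M c_p dT/dt = ṁ c_p (T_in − T) − 61.9.
At steady state dT/dt = 0 ⇒ T_ss = T_in − Q̇/(ṁ c_p) = 26.3 − 61.9/(5.11·4.05) = 23.309 °C.

23.3 °C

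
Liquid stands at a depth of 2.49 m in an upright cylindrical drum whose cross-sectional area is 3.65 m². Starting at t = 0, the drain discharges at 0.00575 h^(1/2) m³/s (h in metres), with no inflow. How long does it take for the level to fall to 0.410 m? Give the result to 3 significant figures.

A dh/dt = −Q_out = −0.00575 √h.
Separate and integrate: 2(√h − √h₀) = −(0.00575/A) t.
t = 2A(√h₀ − √h)/0.00575 = 2·3.65·(√2.49 − √0.410)/0.00575
  = 7.3000 × (1.5780 − 0.64031) / 0.00575 = 1190.4 s.

1190 s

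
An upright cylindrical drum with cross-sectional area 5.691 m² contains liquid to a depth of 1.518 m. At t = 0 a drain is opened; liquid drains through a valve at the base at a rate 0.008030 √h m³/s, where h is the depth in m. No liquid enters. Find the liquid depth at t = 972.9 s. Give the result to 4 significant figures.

Mass balance (ρ constant): A dh/dt = −0.008030 √h.
Separate and integrate: 2(√h − √h₀) = −(0.008030/A) t.
√h = √1.518 − 0.008030·972.9/(2·5.691) = 1.23207 − 0.686381 = 0.545691.
h = 0.545691² = 0.297778 m.

0.2978 m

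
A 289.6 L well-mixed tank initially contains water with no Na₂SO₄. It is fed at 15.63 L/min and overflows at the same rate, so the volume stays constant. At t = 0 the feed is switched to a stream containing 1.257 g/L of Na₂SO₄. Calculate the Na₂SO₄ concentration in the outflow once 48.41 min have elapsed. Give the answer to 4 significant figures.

Transient balance on the dissolved component: V dC/dt = Q(C_in − C).
Rewrite as dC/dt + C/τ = C_in/τ, τ = V/Q = 18.5285 min.
Solution: C(t) = C_in + (C₀ − C_in) e^(−t/τ).
C(48.41) = 1.257 + (0 − 1.257)·e^(−48.41/18.5285) = 1.257 + (-1.25700)·0.0733336 = 1.16482 g/L.

1.165 g/L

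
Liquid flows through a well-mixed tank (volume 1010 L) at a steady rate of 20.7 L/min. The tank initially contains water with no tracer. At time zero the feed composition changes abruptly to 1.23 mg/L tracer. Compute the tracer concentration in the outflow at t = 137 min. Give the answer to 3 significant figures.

1.16 mg/L

Species balance on the tank: V dC/dt = Q(C_in − C).
Time constant τ = V/Q = 1010/20.7 = 48.792 min.
Integrating: C(t) = C_in + (C₀ − C_in) e^(−t/τ).
C(137) = 1.23 + (0 − 1.23)·e^(−137/48.792) = 1.23 + (-1.2300)·0.060336 = 1.1558 mg/L.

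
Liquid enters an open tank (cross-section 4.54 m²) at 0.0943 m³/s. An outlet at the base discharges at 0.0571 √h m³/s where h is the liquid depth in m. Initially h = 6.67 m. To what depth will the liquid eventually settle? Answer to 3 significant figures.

Accumulation of liquid (constant cross-section A): A dh/dt = Q_in − 0.0571 √h. At steady state dh/dt = 0:
Q_in = 0.0571 √h_ss ⇒ √h_ss = 0.0943/0.0571 = 1.6515.
h_ss = 1.6515² = 2.7274 m. (Since h₀ = 6.67 m > h_ss, the level will fall toward this value.)

2.73 m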